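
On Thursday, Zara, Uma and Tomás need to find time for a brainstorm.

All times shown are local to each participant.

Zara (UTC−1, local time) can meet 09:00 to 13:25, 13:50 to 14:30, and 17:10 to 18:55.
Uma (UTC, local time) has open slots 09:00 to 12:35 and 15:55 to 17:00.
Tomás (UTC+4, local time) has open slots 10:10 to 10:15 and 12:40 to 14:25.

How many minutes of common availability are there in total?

Zara → UTC: 10:00–14:25, 14:50–15:30, 18:10–19:55.
Uma → UTC: 09:00–12:35, 15:55–17:00.
Tomás → UTC: 06:10–06:15, 08:40–10:25.
Zara ∩ Uma: 10:00–12:35.
Zara ∩ Uma ∩ Tomás: 10:00–10:25.
Total common minutes: 25.

25 minutes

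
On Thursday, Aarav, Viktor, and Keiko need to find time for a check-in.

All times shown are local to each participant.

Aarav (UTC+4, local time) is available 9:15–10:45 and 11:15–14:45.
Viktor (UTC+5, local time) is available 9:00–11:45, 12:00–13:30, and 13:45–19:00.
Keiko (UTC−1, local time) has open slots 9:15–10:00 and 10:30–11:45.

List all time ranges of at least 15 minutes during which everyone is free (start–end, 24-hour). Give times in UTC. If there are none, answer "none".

10:15–10:45

Aarav → UTC: 05:15–06:45, 07:15–10:45.
Viktor → UTC: 04:00–06:45, 07:00–08:30, 08:45–14:00.
Keiko → UTC: 10:15–11:00, 11:30–12:45.
Aarav ∩ Viktor: 05:15–06:45, 07:15–08:30, 08:45–10:45.
Aarav ∩ Viktor ∩ Keiko: 10:15–10:45.
Windows ≥ 15 min: 10:15–10:45.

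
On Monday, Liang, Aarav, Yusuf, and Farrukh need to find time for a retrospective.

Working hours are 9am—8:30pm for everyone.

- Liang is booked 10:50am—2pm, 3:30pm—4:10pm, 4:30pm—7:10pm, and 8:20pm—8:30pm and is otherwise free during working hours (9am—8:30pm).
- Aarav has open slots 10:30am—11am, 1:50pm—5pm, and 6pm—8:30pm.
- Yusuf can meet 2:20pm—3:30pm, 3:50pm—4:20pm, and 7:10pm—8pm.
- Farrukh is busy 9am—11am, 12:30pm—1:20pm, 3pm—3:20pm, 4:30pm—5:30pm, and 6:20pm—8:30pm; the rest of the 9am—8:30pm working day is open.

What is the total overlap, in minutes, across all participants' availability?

60 minutes

Liang free within 09:00–20:30: 09:00–10:50, 14:00–15:30, 16:10–16:30, 19:10–20:20.
Farrukh free within 09:00–20:30: 11:00–12:30, 13:20–15:00, 15:20–16:30, 17:30–18:20.
Liang ∩ Aarav: 10:30–10:50, 14:00–15:30, 16:10–16:30, 19:10–20:20.
Liang ∩ Aarav ∩ Yusuf: 14:20–15:30, 16:10–16:20, 19:10–20:00.
Liang ∩ Aarav ∩ Yusuf ∩ Farrukh: 14:20–15:00, 15:20–15:30, 16:10–16:20.
Total common minutes: 40 + 10 + 10 = 60.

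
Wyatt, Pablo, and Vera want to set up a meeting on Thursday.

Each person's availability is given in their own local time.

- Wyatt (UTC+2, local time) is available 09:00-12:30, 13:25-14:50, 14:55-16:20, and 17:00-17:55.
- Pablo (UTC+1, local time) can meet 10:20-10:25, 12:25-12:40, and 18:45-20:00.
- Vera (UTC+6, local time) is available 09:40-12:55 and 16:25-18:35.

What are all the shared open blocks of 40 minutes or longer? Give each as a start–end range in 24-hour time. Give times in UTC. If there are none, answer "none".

none

Wyatt → UTC: 07:00–10:30, 11:25–12:50, 12:55–14:20, 15:00–15:55.
Pablo → UTC: 09:20–09:25, 11:25–11:40, 17:45–19:00.
Vera → UTC: 03:40–06:55, 10:25–12:35.
Wyatt ∩ Pablo: 09:20–09:25, 11:25–11:40.
Wyatt ∩ Pablo ∩ Vera: 11:25–11:40.
Windows ≥ 40 min: (none).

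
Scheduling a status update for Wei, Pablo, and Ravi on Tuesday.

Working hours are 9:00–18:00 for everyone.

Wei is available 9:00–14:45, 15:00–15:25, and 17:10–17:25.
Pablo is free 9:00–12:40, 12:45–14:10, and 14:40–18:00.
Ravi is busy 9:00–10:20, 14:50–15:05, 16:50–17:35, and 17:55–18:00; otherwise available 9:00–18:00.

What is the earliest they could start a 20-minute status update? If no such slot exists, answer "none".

Ravi free within 09:00–18:00: 10:20–14:50, 15:05–16:50, 17:35–17:55.
Wei ∩ Pablo: 09:00–12:40, 12:45–14:10, 14:40–14:45, 15:00–15:25, 17:10–17:25.
Wei ∩ Pablo ∩ Ravi: 10:20–12:40, 12:45–14:10, 14:40–14:45, 15:05–15:25.
Windows ≥ 20 min: 10:20–12:40, 12:45–14:10, 15:05–15:25.
Earliest such window starts at 10:20.

10:20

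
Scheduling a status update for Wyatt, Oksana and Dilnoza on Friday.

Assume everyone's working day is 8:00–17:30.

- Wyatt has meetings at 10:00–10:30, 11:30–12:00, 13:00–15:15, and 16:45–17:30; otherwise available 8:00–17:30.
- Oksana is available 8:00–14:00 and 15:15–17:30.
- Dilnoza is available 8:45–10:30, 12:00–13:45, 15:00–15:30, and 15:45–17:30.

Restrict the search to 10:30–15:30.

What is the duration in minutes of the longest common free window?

Wyatt free within 08:00–17:30: 08:00–10:00, 10:30–11:30, 12:00–13:00, 15:15–16:45.
Wyatt ∩ Oksana: 08:00–10:00, 10:30–11:30, 12:00–13:00, 15:15–16:45.
Wyatt ∩ Oksana ∩ Dilnoza: 08:45–10:00, 12:00–13:00, 15:15–15:30, 15:45–16:45.
Restricted to 10:30–15:30: 12:00–13:00, 15:15–15:30.
Common window lengths: 60, 15 min; longest is 60.

60 minutes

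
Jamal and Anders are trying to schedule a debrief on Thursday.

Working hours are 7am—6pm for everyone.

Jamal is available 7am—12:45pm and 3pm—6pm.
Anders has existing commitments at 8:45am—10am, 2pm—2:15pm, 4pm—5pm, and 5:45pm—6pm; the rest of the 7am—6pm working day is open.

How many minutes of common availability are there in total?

Anders free within 07:00–18:00: 07:00–08:45, 10:00–14:00, 14:15–16:00, 17:00–17:45.
Jamal ∩ Anders: 07:00–08:45, 10:00–12:45, 15:00–16:00, 17:00–17:45.
Total common minutes: 105 + 165 + 60 + 45 = 375.

375 minutes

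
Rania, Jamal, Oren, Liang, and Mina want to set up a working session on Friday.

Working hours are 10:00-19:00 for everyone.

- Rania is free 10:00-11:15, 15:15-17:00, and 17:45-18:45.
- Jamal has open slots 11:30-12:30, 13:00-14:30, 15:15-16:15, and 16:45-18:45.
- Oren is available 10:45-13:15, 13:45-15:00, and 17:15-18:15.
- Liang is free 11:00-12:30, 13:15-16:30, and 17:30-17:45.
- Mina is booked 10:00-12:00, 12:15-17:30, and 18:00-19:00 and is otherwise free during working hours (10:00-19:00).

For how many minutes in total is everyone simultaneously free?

Mina free within 10:00–19:00: 12:00–12:15, 17:30–18:00.
Rania ∩ Jamal: 15:15–16:15, 16:45–17:00, 17:45–18:45.
Rania ∩ Jamal ∩ Oren: 17:45–18:15.
Rania ∩ Jamal ∩ Oren ∩ Liang: (none).
Rania ∩ Jamal ∩ Oren ∩ Liang ∩ Mina: (none).
Total common minutes: 0.

0 minutes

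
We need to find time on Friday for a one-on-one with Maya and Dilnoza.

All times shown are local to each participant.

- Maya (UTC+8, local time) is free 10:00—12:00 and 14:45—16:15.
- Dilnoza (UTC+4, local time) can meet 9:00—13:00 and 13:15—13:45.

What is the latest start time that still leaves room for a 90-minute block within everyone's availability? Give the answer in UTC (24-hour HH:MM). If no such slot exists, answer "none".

Maya → UTC: 02:00–04:00, 06:45–08:15.
Dilnoza → UTC: 05:00–09:00, 09:15–09:45.
Maya ∩ Dilnoza: 06:45–08:15.
Windows ≥ 90 min: 06:45–08:15.
Latest start in the last window 06:45–08:15 is 08:15 − 90 min = 06:45.

06:45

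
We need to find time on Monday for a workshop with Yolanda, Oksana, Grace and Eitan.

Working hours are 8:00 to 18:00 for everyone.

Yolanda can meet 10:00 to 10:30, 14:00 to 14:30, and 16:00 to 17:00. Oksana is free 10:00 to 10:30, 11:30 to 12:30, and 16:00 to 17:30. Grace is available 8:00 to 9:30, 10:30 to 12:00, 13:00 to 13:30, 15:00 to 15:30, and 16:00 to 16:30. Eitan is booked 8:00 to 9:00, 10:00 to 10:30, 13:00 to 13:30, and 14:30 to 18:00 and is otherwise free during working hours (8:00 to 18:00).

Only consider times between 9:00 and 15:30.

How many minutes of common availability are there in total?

Eitan free within 08:00–18:00: 09:00–10:00, 10:30–13:00, 13:30–14:30.
Yolanda ∩ Oksana: 10:00–10:30, 16:00–17:00.
Yolanda ∩ Oksana ∩ Grace: 16:00–16:30.
Yolanda ∩ Oksana ∩ Grace ∩ Eitan: (none).
Restricted to 09:00–15:30: (none).
Total common minutes: 0.

0 minutes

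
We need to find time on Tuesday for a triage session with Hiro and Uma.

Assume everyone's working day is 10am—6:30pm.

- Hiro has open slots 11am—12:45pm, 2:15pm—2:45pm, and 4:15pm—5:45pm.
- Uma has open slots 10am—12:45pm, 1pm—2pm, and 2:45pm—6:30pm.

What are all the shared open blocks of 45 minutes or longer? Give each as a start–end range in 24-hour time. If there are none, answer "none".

11:00–12:45, 16:15–17:45

Hiro ∩ Uma: 11:00–12:45, 16:15–17:45.
Windows ≥ 45 min: 11:00–12:45, 16:15–17:45.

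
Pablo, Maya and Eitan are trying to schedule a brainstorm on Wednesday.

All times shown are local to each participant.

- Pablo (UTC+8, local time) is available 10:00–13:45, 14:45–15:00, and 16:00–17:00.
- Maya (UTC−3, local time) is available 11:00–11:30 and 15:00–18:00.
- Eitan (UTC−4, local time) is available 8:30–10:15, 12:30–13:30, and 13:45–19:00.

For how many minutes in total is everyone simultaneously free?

Pablo → UTC: 02:00–05:45, 06:45–07:00, 08:00–09:00.
Maya → UTC: 14:00–14:30, 18:00–21:00.
Eitan → UTC: 12:30–14:15, 16:30–17:30, 17:45–23:00.
Pablo ∩ Maya: (none).
Pablo ∩ Maya ∩ Eitan: (none).
Total common minutes: 0.

0 minutes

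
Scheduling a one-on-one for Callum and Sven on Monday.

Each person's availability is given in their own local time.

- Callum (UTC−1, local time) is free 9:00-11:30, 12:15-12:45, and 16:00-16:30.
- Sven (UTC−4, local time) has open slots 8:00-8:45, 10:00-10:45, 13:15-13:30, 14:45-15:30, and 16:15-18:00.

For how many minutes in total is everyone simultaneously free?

Callum → UTC: 10:00–12:30, 13:15–13:45, 17:00–17:30.
Sven → UTC: 12:00–12:45, 14:00–14:45, 17:15–17:30, 18:45–19:30, 20:15–22:00.
Callum ∩ Sven: 12:00–12:30, 17:15–17:30.
Total common minutes: 30 + 15 = 45.

45 minutes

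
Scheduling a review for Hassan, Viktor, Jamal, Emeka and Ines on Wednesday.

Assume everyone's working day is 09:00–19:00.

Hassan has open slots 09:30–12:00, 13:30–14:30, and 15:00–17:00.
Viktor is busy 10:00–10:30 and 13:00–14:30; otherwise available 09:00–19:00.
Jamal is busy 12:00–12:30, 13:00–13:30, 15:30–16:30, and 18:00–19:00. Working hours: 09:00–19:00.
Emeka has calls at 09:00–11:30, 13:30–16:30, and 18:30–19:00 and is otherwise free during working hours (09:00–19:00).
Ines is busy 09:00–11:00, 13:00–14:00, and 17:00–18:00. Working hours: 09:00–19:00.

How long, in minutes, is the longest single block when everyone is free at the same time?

Viktor free within 09:00–19:00: 09:00–10:00, 10:30–13:00, 14:30–19:00.
Jamal free within 09:00–19:00: 09:00–12:00, 12:30–13:00, 13:30–15:30, 16:30–18:00.
Emeka free within 09:00–19:00: 11:30–13:30, 16:30–18:30.
Ines free within 09:00–19:00: 11:00–13:00, 14:00–17:00, 18:00–19:00.
Hassan ∩ Viktor: 09:30–10:00, 10:30–12:00, 15:00–17:00.
Hassan ∩ Viktor ∩ Jamal: 09:30–10:00, 10:30–12:00, 15:00–15:30, 16:30–17:00.
Hassan ∩ Viktor ∩ Jamal ∩ Emeka: 11:30–12:00, 16:30–17:00.
Hassan ∩ Viktor ∩ Jamal ∩ Emeka ∩ Ines: 11:30–12:00, 16:30–17:00.
Common window lengths: 30, 30 min; longest is 30.

30 minutes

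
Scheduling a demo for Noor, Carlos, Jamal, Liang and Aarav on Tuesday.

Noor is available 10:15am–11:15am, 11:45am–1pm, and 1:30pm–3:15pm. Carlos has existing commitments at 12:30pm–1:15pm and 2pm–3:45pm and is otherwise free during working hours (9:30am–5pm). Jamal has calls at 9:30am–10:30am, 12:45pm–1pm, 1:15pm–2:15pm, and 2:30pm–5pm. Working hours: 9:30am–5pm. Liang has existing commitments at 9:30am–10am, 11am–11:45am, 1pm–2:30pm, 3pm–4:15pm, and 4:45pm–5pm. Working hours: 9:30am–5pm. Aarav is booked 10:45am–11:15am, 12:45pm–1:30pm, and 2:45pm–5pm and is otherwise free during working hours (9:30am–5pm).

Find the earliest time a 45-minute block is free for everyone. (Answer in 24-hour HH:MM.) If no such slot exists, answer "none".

Carlos free within 09:30–17:00: 09:30–12:30, 13:15–14:00, 15:45–17:00.
Jamal free within 09:30–17:00: 10:30–12:45, 13:00–13:15, 14:15–14:30.
Liang free within 09:30–17:00: 10:00–11:00, 11:45–13:00, 14:30–15:00, 16:15–16:45.
Aarav free within 09:30–17:00: 09:30–10:45, 11:15–12:45, 13:30–14:45.
Noor ∩ Carlos: 10:15–11:15, 11:45–12:30, 13:30–14:00.
Noor ∩ Carlos ∩ Jamal: 10:30–11:15, 11:45–12:30.
Noor ∩ Carlos ∩ Jamal ∩ Liang: 10:30–11:00, 11:45–12:30.
Noor ∩ Carlos ∩ Jamal ∩ Liang ∩ Aarav: 10:30–10:45, 11:45–12:30.
Windows ≥ 45 min: 11:45–12:30.
Earliest such window starts at 11:45.

11:45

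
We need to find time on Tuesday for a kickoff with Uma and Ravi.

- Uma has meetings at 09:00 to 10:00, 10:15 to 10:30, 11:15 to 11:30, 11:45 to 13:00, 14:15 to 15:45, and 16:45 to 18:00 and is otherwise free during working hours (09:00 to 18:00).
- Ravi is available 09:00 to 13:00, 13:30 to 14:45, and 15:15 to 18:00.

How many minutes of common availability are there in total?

180 minutes

Uma free within 09:00–18:00: 10:00–10:15, 10:30–11:15, 11:30–11:45, 13:00–14:15, 15:45–16:45.
Uma ∩ Ravi: 10:00–10:15, 10:30–11:15, 11:30–11:45, 13:30–14:15, 15:45–16:45.
Total common minutes: 15 + 45 + 15 + 45 + 60 = 180.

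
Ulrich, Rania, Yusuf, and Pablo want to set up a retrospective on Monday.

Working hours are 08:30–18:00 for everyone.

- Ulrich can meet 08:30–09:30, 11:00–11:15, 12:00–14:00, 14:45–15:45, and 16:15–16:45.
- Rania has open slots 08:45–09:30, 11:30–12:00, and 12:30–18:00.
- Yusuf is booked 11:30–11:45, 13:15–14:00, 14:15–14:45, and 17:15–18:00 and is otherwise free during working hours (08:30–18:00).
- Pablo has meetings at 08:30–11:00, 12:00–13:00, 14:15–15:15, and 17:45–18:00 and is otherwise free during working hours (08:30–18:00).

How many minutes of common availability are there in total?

Yusuf free within 08:30–18:00: 08:30–11:30, 11:45–13:15, 14:00–14:15, 14:45–17:15.
Pablo free within 08:30–18:00: 11:00–12:00, 13:00–14:15, 15:15–17:45.
Ulrich ∩ Rania: 08:45–09:30, 12:30–14:00, 14:45–15:45, 16:15–16:45.
Ulrich ∩ Rania ∩ Yusuf: 08:45–09:30, 12:30–13:15, 14:45–15:45, 16:15–16:45.
Ulrich ∩ Rania ∩ Yusuf ∩ Pablo: 13:00–13:15, 15:15–15:45, 16:15–16:45.
Total common minutes: 15 + 30 + 30 = 75.

75 minutes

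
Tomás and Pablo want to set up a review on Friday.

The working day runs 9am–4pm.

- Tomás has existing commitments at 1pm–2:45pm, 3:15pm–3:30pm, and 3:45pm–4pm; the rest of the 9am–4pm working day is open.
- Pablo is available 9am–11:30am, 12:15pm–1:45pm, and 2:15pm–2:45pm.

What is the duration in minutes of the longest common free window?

150 minutes

Tomás free within 09:00–16:00: 09:00–13:00, 14:45–15:15, 15:30–15:45.
Tomás ∩ Pablo: 09:00–11:30, 12:15–13:00.
Common window lengths: 150, 45 min; longest is 150.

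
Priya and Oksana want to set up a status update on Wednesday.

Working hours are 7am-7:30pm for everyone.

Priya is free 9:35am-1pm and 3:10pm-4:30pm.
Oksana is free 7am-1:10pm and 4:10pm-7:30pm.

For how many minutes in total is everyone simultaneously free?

225 minutes

Priya ∩ Oksana: 09:35–13:00, 16:10–16:30.
Total common minutes: 205 + 20 = 225.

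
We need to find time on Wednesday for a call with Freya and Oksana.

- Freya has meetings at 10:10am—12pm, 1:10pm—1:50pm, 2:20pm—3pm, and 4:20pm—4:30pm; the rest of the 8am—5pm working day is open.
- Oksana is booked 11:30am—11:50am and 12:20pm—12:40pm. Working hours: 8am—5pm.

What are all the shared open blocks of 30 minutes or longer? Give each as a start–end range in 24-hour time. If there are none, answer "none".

08:00–10:10, 12:40–13:10, 13:50–14:20, 15:00–16:20, 16:30–17:00

Freya free within 08:00–17:00: 08:00–10:10, 12:00–13:10, 13:50–14:20, 15:00–16:20, 16:30–17:00.
Oksana free within 08:00–17:00: 08:00–11:30, 11:50–12:20, 12:40–17:00.
Freya ∩ Oksana: 08:00–10:10, 12:00–12:20, 12:40–13:10, 13:50–14:20, 15:00–16:20, 16:30–17:00.
Windows ≥ 30 min: 08:00–10:10, 12:40–13:10, 13:50–14:20, 15:00–16:20, 16:30–17:00.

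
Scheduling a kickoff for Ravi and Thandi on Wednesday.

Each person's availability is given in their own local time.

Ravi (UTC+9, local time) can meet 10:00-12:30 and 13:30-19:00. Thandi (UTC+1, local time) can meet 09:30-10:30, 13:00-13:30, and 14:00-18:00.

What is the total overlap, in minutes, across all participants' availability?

Ravi → UTC: 01:00–03:30, 04:30–10:00.
Thandi → UTC: 08:30–09:30, 12:00–12:30, 13:00–17:00.
Ravi ∩ Thandi: 08:30–09:30.
Total common minutes: 60.

60 minutes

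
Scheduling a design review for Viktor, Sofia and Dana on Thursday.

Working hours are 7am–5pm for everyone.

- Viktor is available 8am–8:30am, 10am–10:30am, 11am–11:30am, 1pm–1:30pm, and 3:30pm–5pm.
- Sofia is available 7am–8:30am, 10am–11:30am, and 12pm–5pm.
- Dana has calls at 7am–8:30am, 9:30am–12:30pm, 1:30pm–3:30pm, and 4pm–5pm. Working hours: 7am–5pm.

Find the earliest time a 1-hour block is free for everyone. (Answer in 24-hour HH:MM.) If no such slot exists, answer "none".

none

Dana free within 07:00–17:00: 08:30–09:30, 12:30–13:30, 15:30–16:00.
Viktor ∩ Sofia: 08:00–08:30, 10:00–10:30, 11:00–11:30, 13:00–13:30, 15:30–17:00.
Viktor ∩ Sofia ∩ Dana: 13:00–13:30, 15:30–16:00.
Windows ≥ 60 min: (none).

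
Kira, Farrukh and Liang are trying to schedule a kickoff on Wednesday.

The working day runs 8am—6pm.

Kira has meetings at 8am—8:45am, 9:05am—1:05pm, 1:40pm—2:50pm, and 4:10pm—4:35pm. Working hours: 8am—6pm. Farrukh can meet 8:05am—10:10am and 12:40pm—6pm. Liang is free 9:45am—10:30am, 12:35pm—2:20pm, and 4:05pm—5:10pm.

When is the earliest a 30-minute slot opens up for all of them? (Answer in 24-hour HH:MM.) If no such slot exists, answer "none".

Kira free within 08:00–18:00: 08:45–09:05, 13:05–13:40, 14:50–16:10, 16:35–18:00.
Kira ∩ Farrukh: 08:45–09:05, 13:05–13:40, 14:50–16:10, 16:35–18:00.
Kira ∩ Farrukh ∩ Liang: 13:05–13:40, 16:05–16:10, 16:35–17:10.
Windows ≥ 30 min: 13:05–13:40, 16:35–17:10.
Earliest such window starts at 13:05.

13:05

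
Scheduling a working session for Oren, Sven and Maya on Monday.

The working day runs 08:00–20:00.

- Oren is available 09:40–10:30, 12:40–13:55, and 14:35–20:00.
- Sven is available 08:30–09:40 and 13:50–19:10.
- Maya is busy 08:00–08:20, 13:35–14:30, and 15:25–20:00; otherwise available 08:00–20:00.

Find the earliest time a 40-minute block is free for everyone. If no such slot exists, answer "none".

Maya free within 08:00–20:00: 08:20–13:35, 14:30–15:25.
Oren ∩ Sven: 13:50–13:55, 14:35–19:10.
Oren ∩ Sven ∩ Maya: 14:35–15:25.
Windows ≥ 40 min: 14:35–15:25.
Earliest such window starts at 14:35.

14:35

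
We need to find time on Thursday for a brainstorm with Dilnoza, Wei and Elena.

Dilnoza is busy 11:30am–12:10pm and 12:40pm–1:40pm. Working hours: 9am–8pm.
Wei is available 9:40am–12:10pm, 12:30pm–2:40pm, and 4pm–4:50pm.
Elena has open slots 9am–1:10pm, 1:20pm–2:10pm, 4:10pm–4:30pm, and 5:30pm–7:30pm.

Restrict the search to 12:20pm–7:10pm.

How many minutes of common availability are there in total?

60 minutes

Dilnoza free within 09:00–20:00: 09:00–11:30, 12:10–12:40, 13:40–20:00.
Dilnoza ∩ Wei: 09:40–11:30, 12:30–12:40, 13:40–14:40, 16:00–16:50.
Dilnoza ∩ Wei ∩ Elena: 09:40–11:30, 12:30–12:40, 13:40–14:10, 16:10–16:30.
Restricted to 12:20–19:10: 12:30–12:40, 13:40–14:10, 16:10–16:30.
Total common minutes: 10 + 30 + 20 = 60.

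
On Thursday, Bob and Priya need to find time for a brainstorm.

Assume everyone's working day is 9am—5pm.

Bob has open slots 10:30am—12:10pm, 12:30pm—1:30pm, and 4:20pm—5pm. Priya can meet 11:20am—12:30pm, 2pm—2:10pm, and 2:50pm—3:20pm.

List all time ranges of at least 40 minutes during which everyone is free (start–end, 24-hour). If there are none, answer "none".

11:20–12:10

Bob ∩ Priya: 11:20–12:10.
Windows ≥ 40 min: 11:20–12:10.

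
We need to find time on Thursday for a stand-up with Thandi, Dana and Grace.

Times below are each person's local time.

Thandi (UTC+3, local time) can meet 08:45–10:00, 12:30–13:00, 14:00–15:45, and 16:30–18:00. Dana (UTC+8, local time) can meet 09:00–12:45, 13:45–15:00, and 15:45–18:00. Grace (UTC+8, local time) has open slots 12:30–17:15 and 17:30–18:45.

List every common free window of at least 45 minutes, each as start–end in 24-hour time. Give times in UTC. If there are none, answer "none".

05:45–07:00

Thandi → UTC: 05:45–07:00, 09:30–10:00, 11:00–12:45, 13:30–15:00.
Dana → UTC: 01:00–04:45, 05:45–07:00, 07:45–10:00.
Grace → UTC: 04:30–09:15, 09:30–10:45.
Thandi ∩ Dana: 05:45–07:00, 09:30–10:00.
Thandi ∩ Dana ∩ Grace: 05:45–07:00, 09:30–10:00.
Windows ≥ 45 min: 05:45–07:00.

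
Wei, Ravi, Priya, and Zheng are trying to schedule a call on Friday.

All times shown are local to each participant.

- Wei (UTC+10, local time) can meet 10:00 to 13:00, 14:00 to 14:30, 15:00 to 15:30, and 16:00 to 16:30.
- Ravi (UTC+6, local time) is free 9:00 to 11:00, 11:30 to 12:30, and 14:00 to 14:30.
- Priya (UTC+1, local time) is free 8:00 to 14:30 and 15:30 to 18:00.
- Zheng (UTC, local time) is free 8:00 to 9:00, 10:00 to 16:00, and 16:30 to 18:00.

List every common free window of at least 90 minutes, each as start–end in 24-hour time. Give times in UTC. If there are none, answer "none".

Wei → UTC: 00:00–03:00, 04:00–04:30, 05:00–05:30, 06:00–06:30.
Ravi → UTC: 03:00–05:00, 05:30–06:30, 08:00–08:30.
Priya → UTC: 07:00–13:30, 14:30–17:00.
Zheng → UTC: 08:00–09:00, 10:00–16:00, 16:30–18:00.
Wei ∩ Ravi: 04:00–04:30, 06:00–06:30.
Wei ∩ Ravi ∩ Priya: (none).
Wei ∩ Ravi ∩ Priya ∩ Zheng: (none).
Windows ≥ 90 min: (none).

none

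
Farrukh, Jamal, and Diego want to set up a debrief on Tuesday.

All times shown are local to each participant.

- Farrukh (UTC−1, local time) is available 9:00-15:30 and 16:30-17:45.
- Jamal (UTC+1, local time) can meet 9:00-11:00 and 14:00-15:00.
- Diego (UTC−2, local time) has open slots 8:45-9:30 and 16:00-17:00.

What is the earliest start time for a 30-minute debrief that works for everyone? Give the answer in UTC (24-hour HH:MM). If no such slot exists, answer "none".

Farrukh → UTC: 10:00–16:30, 17:30–18:45.
Jamal → UTC: 08:00–10:00, 13:00–14:00.
Diego → UTC: 10:45–11:30, 18:00–19:00.
Farrukh ∩ Jamal: 13:00–14:00.
Farrukh ∩ Jamal ∩ Diego: (none).
Windows ≥ 30 min: (none).

none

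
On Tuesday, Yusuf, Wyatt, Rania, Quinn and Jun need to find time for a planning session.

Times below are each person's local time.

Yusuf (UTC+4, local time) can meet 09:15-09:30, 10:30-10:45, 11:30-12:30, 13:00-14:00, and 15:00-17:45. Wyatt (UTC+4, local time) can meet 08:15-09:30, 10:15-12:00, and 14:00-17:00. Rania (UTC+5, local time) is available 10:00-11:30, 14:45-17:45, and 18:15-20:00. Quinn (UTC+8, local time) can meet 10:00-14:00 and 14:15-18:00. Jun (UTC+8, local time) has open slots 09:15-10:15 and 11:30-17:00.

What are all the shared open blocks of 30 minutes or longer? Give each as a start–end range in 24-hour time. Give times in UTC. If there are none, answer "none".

Yusuf → UTC: 05:15–05:30, 06:30–06:45, 07:30–08:30, 09:00–10:00, 11:00–13:45.
Wyatt → UTC: 04:15–05:30, 06:15–08:00, 10:00–13:00.
Rania → UTC: 05:00–06:30, 09:45–12:45, 13:15–15:00.
Quinn → UTC: 02:00–06:00, 06:15–10:00.
Jun → UTC: 01:15–02:15, 03:30–09:00.
Yusuf ∩ Wyatt: 05:15–05:30, 06:30–06:45, 07:30–08:00, 11:00–13:00.
Yusuf ∩ Wyatt ∩ Rania: 05:15–05:30, 11:00–12:45.
Yusuf ∩ Wyatt ∩ Rania ∩ Quinn: 05:15–05:30.
Yusuf ∩ Wyatt ∩ Rania ∩ Quinn ∩ Jun: 05:15–05:30.
Windows ≥ 30 min: (none).

none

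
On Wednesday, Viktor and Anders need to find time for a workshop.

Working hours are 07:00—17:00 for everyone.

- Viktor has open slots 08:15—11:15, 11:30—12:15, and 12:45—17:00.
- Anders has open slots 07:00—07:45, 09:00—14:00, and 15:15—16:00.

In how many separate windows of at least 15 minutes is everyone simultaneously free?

4

Viktor ∩ Anders: 09:00–11:15, 11:30–12:15, 12:45–14:00, 15:15–16:00.
Windows ≥ 15 min: 09:00–11:15, 11:30–12:15, 12:45–14:00, 15:15–16:00.
That's 4 windows.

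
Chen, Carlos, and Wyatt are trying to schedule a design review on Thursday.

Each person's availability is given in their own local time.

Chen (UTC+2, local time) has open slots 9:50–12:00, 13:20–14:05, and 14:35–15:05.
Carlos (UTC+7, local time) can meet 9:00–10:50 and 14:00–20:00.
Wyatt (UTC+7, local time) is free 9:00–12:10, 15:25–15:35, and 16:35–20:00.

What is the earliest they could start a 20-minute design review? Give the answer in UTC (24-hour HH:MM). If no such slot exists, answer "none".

09:35

Chen → UTC: 07:50–10:00, 11:20–12:05, 12:35–13:05.
Carlos → UTC: 02:00–03:50, 07:00–13:00.
Wyatt → UTC: 02:00–05:10, 08:25–08:35, 09:35–13:00.
Chen ∩ Carlos: 07:50–10:00, 11:20–12:05, 12:35–13:00.
Chen ∩ Carlos ∩ Wyatt: 08:25–08:35, 09:35–10:00, 11:20–12:05, 12:35–13:00.
Windows ≥ 20 min: 09:35–10:00, 11:20–12:05, 12:35–13:00.
Earliest such window starts at 09:35.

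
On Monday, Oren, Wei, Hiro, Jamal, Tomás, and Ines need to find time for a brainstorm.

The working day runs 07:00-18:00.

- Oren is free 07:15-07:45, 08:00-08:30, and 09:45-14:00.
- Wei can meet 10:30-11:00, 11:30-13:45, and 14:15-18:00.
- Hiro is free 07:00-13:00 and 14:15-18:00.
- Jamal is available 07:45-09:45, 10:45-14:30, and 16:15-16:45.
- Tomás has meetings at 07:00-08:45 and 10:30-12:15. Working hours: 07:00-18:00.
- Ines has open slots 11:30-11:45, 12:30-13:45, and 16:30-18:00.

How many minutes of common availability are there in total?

30 minutes

Tomás free within 07:00–18:00: 08:45–10:30, 12:15–18:00.
Oren ∩ Wei: 10:30–11:00, 11:30–13:45.
Oren ∩ Wei ∩ Hiro: 10:30–11:00, 11:30–13:00.
Oren ∩ Wei ∩ Hiro ∩ Jamal: 10:45–11:00, 11:30–13:00.
Oren ∩ Wei ∩ Hiro ∩ Jamal ∩ Tomás: 12:15–13:00.
Oren ∩ Wei ∩ Hiro ∩ Jamal ∩ Tomás ∩ Ines: 12:30–13:00.
Total common minutes: 30.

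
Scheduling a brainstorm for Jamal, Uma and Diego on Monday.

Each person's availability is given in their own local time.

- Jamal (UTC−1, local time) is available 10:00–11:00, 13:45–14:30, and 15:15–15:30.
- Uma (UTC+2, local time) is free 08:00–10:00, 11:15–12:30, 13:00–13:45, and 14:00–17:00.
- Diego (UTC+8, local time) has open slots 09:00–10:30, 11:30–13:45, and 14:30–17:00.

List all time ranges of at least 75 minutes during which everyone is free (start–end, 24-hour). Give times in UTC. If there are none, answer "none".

none

Jamal → UTC: 11:00–12:00, 14:45–15:30, 16:15–16:30.
Uma → UTC: 06:00–08:00, 09:15–10:30, 11:00–11:45, 12:00–15:00.
Diego → UTC: 01:00–02:30, 03:30–05:45, 06:30–09:00.
Jamal ∩ Uma: 11:00–11:45, 14:45–15:00.
Jamal ∩ Uma ∩ Diego: (none).
Windows ≥ 75 min: (none).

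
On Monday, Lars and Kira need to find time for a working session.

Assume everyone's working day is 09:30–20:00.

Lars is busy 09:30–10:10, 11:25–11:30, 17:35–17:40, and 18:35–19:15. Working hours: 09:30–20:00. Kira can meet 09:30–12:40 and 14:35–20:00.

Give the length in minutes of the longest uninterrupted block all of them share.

Lars free within 09:30–20:00: 10:10–11:25, 11:30–17:35, 17:40–18:35, 19:15–20:00.
Lars ∩ Kira: 10:10–11:25, 11:30–12:40, 14:35–17:35, 17:40–18:35, 19:15–20:00.
Common window lengths: 75, 70, 180, 55, 45 min; longest is 180.

180 minutes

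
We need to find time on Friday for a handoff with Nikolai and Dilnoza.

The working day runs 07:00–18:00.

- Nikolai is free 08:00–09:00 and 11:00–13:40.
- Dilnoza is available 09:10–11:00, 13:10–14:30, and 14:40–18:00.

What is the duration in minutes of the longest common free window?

30 minutes

Nikolai ∩ Dilnoza: 13:10–13:40.
Single common window of 30 minutes.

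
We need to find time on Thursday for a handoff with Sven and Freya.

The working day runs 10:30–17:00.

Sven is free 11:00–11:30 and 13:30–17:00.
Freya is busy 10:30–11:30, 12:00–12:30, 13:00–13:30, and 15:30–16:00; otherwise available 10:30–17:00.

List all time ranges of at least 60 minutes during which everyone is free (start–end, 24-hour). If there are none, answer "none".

13:30–15:30, 16:00–17:00

Freya free within 10:30–17:00: 11:30–12:00, 12:30–13:00, 13:30–15:30, 16:00–17:00.
Sven ∩ Freya: 13:30–15:30, 16:00–17:00.
Windows ≥ 60 min: 13:30–15:30, 16:00–17:00.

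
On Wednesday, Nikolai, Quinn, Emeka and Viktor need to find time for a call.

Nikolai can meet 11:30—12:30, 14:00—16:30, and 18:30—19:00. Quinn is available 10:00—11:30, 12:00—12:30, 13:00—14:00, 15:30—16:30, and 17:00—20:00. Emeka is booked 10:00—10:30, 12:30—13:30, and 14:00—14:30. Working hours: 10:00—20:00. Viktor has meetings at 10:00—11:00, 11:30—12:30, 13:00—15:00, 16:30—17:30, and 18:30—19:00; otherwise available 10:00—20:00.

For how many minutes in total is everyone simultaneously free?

60 minutes

Emeka free within 10:00–20:00: 10:30–12:30, 13:30–14:00, 14:30–20:00.
Viktor free within 10:00–20:00: 11:00–11:30, 12:30–13:00, 15:00–16:30, 17:30–18:30, 19:00–20:00.
Nikolai ∩ Quinn: 12:00–12:30, 15:30–16:30, 18:30–19:00.
Nikolai ∩ Quinn ∩ Emeka: 12:00–12:30, 15:30–16:30, 18:30–19:00.
Nikolai ∩ Quinn ∩ Emeka ∩ Viktor: 15:30–16:30.
Total common minutes: 60.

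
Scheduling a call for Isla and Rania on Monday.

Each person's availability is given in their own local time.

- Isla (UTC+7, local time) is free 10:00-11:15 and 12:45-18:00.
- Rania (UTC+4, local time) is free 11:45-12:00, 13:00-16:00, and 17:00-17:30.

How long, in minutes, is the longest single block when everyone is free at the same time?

Isla → UTC: 03:00–04:15, 05:45–11:00.
Rania → UTC: 07:45–08:00, 09:00–12:00, 13:00–13:30.
Isla ∩ Rania: 07:45–08:00, 09:00–11:00.
Common window lengths: 15, 120 min; longest is 120.

120 minutes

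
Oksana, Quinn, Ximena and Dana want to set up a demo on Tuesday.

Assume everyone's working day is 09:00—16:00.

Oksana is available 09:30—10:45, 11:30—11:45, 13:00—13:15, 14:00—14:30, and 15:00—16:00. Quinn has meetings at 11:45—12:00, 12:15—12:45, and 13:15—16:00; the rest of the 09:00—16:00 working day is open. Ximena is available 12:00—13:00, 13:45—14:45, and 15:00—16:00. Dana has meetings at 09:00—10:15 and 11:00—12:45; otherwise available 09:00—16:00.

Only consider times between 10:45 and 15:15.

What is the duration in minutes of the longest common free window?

Quinn free within 09:00–16:00: 09:00–11:45, 12:00–12:15, 12:45–13:15.
Dana free within 09:00–16:00: 10:15–11:00, 12:45–16:00.
Oksana ∩ Quinn: 09:30–10:45, 11:30–11:45, 13:00–13:15.
Oksana ∩ Quinn ∩ Ximena: (none).
Oksana ∩ Quinn ∩ Ximena ∩ Dana: (none).
Restricted to 10:45–15:15: (none).
No common window.

0 minutes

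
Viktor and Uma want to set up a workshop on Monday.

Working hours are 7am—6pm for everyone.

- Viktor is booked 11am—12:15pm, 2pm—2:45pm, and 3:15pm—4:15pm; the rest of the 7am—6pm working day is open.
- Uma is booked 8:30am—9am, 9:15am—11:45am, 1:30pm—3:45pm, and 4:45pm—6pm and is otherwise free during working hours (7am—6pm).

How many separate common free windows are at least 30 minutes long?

Viktor free within 07:00–18:00: 07:00–11:00, 12:15–14:00, 14:45–15:15, 16:15–18:00.
Uma free within 07:00–18:00: 07:00–08:30, 09:00–09:15, 11:45–13:30, 15:45–16:45.
Viktor ∩ Uma: 07:00–08:30, 09:00–09:15, 12:15–13:30, 16:15–16:45.
Windows ≥ 30 min: 07:00–08:30, 12:15–13:30, 16:15–16:45.
That's 3 windows.

3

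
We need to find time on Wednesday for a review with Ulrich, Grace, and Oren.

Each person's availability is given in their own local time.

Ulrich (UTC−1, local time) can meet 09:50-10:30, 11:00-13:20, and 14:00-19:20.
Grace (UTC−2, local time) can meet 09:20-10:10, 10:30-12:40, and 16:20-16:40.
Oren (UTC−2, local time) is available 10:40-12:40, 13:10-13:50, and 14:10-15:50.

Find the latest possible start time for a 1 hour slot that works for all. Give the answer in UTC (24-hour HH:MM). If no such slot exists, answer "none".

Ulrich → UTC: 10:50–11:30, 12:00–14:20, 15:00–20:20.
Grace → UTC: 11:20–12:10, 12:30–14:40, 18:20–18:40.
Oren → UTC: 12:40–14:40, 15:10–15:50, 16:10–17:50.
Ulrich ∩ Grace: 11:20–11:30, 12:00–12:10, 12:30–14:20, 18:20–18:40.
Ulrich ∩ Grace ∩ Oren: 12:40–14:20.
Windows ≥ 60 min: 12:40–14:20.
Latest start in the last window 12:40–14:20 is 14:20 − 60 min = 13:20.

13:20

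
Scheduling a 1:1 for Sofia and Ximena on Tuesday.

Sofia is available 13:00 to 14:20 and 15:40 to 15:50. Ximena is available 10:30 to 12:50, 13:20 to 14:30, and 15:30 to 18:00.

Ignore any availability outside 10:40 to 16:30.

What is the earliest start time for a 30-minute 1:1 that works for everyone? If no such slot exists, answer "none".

Sofia ∩ Ximena: 13:20–14:20, 15:40–15:50.
Restricted to 10:40–16:30: 13:20–14:20, 15:40–15:50.
Windows ≥ 30 min: 13:20–14:20.
Earliest such window starts at 13:20.

13:20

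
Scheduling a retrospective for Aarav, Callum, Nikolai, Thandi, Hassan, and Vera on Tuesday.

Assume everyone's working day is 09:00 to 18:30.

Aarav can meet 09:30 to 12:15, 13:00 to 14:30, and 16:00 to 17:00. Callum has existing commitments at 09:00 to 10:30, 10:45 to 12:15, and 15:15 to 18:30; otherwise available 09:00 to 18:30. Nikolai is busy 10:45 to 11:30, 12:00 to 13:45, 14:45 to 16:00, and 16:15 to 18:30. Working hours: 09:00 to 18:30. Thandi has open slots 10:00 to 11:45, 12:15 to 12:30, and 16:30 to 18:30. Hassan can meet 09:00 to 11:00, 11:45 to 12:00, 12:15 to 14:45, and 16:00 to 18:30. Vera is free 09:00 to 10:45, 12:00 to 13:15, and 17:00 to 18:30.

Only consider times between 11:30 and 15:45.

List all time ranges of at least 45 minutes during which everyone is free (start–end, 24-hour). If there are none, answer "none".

none

Callum free within 09:00–18:30: 10:30–10:45, 12:15–15:15.
Nikolai free within 09:00–18:30: 09:00–10:45, 11:30–12:00, 13:45–14:45, 16:00–16:15.
Aarav ∩ Callum: 10:30–10:45, 13:00–14:30.
Aarav ∩ Callum ∩ Nikolai: 10:30–10:45, 13:45–14:30.
Aarav ∩ Callum ∩ Nikolai ∩ Thandi: 10:30–10:45.
Aarav ∩ Callum ∩ Nikolai ∩ Thandi ∩ Hassan: 10:30–10:45.
Aarav ∩ Callum ∩ Nikolai ∩ Thandi ∩ Hassan ∩ Vera: 10:30–10:45.
Restricted to 11:30–15:45: (none).
Windows ≥ 45 min: (none).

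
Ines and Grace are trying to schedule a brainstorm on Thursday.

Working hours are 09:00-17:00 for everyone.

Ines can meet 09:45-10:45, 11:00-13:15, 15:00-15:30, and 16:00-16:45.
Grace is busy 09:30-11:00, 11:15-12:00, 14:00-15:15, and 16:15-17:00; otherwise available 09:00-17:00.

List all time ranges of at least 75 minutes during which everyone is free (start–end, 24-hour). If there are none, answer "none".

12:00–13:15

Grace free within 09:00–17:00: 09:00–09:30, 11:00–11:15, 12:00–14:00, 15:15–16:15.
Ines ∩ Grace: 11:00–11:15, 12:00–13:15, 15:15–15:30, 16:00–16:15.
Windows ≥ 75 min: 12:00–13:15.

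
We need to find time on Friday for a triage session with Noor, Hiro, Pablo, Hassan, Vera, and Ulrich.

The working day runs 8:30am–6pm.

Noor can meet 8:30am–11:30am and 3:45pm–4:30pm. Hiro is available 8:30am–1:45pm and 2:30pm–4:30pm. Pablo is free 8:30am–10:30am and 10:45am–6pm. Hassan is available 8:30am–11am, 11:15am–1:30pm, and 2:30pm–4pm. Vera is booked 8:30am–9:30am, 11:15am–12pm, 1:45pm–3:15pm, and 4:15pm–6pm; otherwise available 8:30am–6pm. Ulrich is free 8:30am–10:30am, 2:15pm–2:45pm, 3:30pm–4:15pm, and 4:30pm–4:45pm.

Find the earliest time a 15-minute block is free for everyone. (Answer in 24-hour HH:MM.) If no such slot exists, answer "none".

Vera free within 08:30–18:00: 09:30–11:15, 12:00–13:45, 15:15–16:15.
Noor ∩ Hiro: 08:30–11:30, 15:45–16:30.
Noor ∩ Hiro ∩ Pablo: 08:30–10:30, 10:45–11:30, 15:45–16:30.
Noor ∩ Hiro ∩ Pablo ∩ Hassan: 08:30–10:30, 10:45–11:00, 11:15–11:30, 15:45–16:00.
Noor ∩ Hiro ∩ Pablo ∩ Hassan ∩ Vera: 09:30–10:30, 10:45–11:00, 15:45–16:00.
Noor ∩ Hiro ∩ Pablo ∩ Hassan ∩ Vera ∩ Ulrich: 09:30–10:30, 15:45–16:00.
Windows ≥ 15 min: 09:30–10:30, 15:45–16:00.
Earliest such window starts at 09:30.

09:30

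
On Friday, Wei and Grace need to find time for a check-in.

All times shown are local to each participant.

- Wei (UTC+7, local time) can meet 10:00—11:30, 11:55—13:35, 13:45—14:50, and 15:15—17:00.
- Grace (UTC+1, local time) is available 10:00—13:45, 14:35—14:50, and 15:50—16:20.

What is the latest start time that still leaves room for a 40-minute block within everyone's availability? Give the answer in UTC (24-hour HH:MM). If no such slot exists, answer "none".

Wei → UTC: 03:00–04:30, 04:55–06:35, 06:45–07:50, 08:15–10:00.
Grace → UTC: 09:00–12:45, 13:35–13:50, 14:50–15:20.
Wei ∩ Grace: 09:00–10:00.
Windows ≥ 40 min: 09:00–10:00.
Latest start in the last window 09:00–10:00 is 10:00 − 40 min = 09:20.

09:20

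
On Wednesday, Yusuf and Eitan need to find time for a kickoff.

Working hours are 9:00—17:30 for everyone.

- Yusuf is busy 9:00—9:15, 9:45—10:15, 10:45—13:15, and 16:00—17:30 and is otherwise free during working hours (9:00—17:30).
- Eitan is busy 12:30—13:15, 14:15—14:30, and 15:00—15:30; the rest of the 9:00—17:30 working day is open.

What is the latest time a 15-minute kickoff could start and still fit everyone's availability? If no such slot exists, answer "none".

15:45

Yusuf free within 09:00–17:30: 09:15–09:45, 10:15–10:45, 13:15–16:00.
Eitan free within 09:00–17:30: 09:00–12:30, 13:15–14:15, 14:30–15:00, 15:30–17:30.
Yusuf ∩ Eitan: 09:15–09:45, 10:15–10:45, 13:15–14:15, 14:30–15:00, 15:30–16:00.
Windows ≥ 15 min: 09:15–09:45, 10:15–10:45, 13:15–14:15, 14:30–15:00, 15:30–16:00.
Latest start in the last window 15:30–16:00 is 16:00 − 15 min = 15:45.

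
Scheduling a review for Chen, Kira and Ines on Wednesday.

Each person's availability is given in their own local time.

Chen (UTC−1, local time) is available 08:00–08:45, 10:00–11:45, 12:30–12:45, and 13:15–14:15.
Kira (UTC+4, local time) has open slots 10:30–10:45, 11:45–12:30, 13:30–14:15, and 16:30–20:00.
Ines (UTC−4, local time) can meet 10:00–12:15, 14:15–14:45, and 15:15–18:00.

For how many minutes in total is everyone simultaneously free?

60 minutes

Chen → UTC: 09:00–09:45, 11:00–12:45, 13:30–13:45, 14:15–15:15.
Kira → UTC: 06:30–06:45, 07:45–08:30, 09:30–10:15, 12:30–16:00.
Ines → UTC: 14:00–16:15, 18:15–18:45, 19:15–22:00.
Chen ∩ Kira: 09:30–09:45, 12:30–12:45, 13:30–13:45, 14:15–15:15.
Chen ∩ Kira ∩ Ines: 14:15–15:15.
Total common minutes: 60.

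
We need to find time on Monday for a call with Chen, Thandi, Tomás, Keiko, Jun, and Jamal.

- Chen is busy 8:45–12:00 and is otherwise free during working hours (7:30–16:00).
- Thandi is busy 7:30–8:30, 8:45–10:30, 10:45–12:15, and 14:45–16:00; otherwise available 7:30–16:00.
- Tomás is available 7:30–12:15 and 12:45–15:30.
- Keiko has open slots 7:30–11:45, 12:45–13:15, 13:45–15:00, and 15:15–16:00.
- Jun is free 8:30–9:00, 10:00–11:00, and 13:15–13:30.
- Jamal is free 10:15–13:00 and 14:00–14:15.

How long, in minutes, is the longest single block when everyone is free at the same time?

0 minutes

Chen free within 07:30–16:00: 07:30–08:45, 12:00–16:00.
Thandi free within 07:30–16:00: 08:30–08:45, 10:30–10:45, 12:15–14:45.
Chen ∩ Thandi: 08:30–08:45, 12:15–14:45.
Chen ∩ Thandi ∩ Tomás: 08:30–08:45, 12:45–14:45.
Chen ∩ Thandi ∩ Tomás ∩ Keiko: 08:30–08:45, 12:45–13:15, 13:45–14:45.
Chen ∩ Thandi ∩ Tomás ∩ Keiko ∩ Jun: 08:30–08:45.
Chen ∩ Thandi ∩ Tomás ∩ Keiko ∩ Jun ∩ Jamal: (none).
No common window.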